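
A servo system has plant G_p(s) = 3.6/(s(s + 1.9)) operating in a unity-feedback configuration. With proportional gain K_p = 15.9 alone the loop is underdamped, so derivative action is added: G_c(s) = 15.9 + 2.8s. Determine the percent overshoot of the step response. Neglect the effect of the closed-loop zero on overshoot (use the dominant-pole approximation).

Forward path: (15.9 + 2.8s)·3.6/(s(s+1.9)). The closed-loop characteristic equation is s² + (1.9 + 3.6·2.8)s + 3.6·15.9 = 0.
That is s² + 11.98s + 57.24 = 0, so ω_n = 7.566 rad/s and ζ = 11.98/(2·7.566) = 0.7917.
%OS = 100·exp(−πζ/√(1−ζ²)) = 1.7%.

1.7%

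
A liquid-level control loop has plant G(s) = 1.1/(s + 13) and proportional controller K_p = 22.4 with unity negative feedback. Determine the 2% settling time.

Closed-loop transfer function: T(s) = K_p·G(s)/(1 + K_p·G(s)) = 24.64/(s + 13 + 24.64) = 24.64/(s + 37.64).
Time constant τ = 1/37.64 = 0.02657 s, so the 2% settling time is about 4τ = 0.106 s.

T_s ≈ 0.106 s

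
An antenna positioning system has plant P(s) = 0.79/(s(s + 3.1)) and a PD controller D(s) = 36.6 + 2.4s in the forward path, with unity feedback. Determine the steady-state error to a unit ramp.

The loop has one pole at the origin (type 1). Velocity error constant K_v = lim_{s→0} s·D(s)P(s) = 36.6·0.79/3.1 = 9.327.
Steady-state error to a unit ramp: e_ss = 1/K_v = 0.107.

0.107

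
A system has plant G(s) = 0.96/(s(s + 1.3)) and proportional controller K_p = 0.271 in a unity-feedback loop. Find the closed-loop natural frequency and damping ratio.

ω_n = 0.51 rad/s, ζ = 1.27

With unity feedback the closed-loop characteristic equation is s² + 1.3s + 0.271·0.96 = s² + 1.3s + 0.2602 = 0.
Matching s² + 2ζω_n s + ω_n²: ω_n = √0.2602 = 0.5101 rad/s and 2ζω_n = 1.3, so ζ = 1.3/(2·0.5101) = 1.27.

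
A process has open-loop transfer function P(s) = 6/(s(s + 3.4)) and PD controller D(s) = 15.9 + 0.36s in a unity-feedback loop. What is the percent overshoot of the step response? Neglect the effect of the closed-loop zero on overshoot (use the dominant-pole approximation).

Forward path: (15.9 + 0.36s)·6/(s(s+3.4)). The closed-loop characteristic equation is s² + (3.4 + 6·0.36)s + 6·15.9 = 0.
That is s² + 5.56s + 95.4 = 0, so ω_n = 9.767 rad/s and ζ = 5.56/(2·9.767) = 0.2846.
%OS = 100·exp(−πζ/√(1−ζ²)) = 39.3%.

39.3%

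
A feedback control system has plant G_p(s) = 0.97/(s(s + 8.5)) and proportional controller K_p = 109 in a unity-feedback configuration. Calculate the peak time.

From 1 + K_pG_p(s) = 0: s² + 8.5s + 105.7 = 0 ⇒ ω_n = 10.28, ζ = 0.4133.
Damped frequency ω_d = ω_n√(1−ζ²) = 9.363 rad/s, so peak time T_p = π/ω_d = 0.336 s.

T_p = 0.336 s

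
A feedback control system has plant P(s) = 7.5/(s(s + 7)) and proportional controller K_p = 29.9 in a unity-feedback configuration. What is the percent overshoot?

Closed-loop characteristic equation: s² + 7s + 224.2 = 0, so ω_n = 14.97 rad/s and ζ = 7/(2·14.97) = 0.2337.
%OS = 100·exp(−πζ/√(1−ζ²)) = 100·exp(−π·0.2337/√0.9454) = 47%.

47%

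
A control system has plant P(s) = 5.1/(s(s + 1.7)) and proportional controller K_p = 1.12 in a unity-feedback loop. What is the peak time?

T_p = 1.41 s

Closed-loop characteristic equation: s² + 1.7s + 5.712 = 0, so ω_n = 2.39 rad/s and ζ = 1.7/(2·2.39) = 0.3557.
Damped frequency ω_d = ω_n√(1−ζ²) = 2.234 rad/s, so peak time T_p = π/ω_d = 1.41 s.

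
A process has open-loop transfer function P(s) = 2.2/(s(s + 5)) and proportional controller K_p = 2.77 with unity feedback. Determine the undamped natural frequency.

1 + K_p·P(s) = 0 gives s² + 5s + 6.094 = 0.
Matching s² + 2ζω_n s + ω_n²: ω_n = √6.094 = 2.469 rad/s and 2ζω_n = 5, so ζ = 5/(2·2.469) = 1.01.

ω_n = 2.47 rad/s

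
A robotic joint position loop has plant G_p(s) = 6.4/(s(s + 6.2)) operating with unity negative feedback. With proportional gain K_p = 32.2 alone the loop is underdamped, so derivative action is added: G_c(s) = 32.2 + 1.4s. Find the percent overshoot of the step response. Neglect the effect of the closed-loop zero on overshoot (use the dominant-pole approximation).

Forward path: (32.2 + 1.4s)·6.4/(s(s+6.2)). The closed-loop characteristic equation is s² + (6.2 + 6.4·1.4)s + 6.4·32.2 = 0.
That is s² + 15.16s + 206.1 = 0, so ω_n = 14.36 rad/s and ζ = 15.16/(2·14.36) = 0.528.
%OS = 100·exp(−πζ/√(1−ζ²)) = 14.2%.

14.2%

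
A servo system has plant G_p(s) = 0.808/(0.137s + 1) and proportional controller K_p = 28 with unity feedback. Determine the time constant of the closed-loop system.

τ = 0.0058 s

Closed loop: T(s) = K_p·G_p/(1+K_p·G_p) = 22.62/(0.137s + 1 + 22.62), with pole at s = −(1 + 22.62)/0.137 = −172.4.
Closed-loop time constant τ = 1/172.4 = 0.0058 s.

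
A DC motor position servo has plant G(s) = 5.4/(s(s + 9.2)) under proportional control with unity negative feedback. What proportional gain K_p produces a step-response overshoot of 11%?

K_p = 11.9

From %OS = 100·exp(−πζ/√(1−ζ²)) = 11%, ζ = −ln(0.11)/√(π²+ln²(0.11)) = 0.5749.
Characteristic equation s² + 9.2s + 5.4K_p = 0 gives ζ = 9.2/(2√(5.4K_p)).
Setting ζ = 0.5749: √(5.4K_p) = 9.2/(2·0.5749) = 8.002, so K_p = 64.02/5.4 = 11.9.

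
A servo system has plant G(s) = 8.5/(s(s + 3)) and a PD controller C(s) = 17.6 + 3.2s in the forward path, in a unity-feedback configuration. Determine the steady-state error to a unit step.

0

The open loop C(s)G(s) has a pole at the origin (type 1), so the static position error constant is infinite and e_ss = 1/(1+∞) = 0.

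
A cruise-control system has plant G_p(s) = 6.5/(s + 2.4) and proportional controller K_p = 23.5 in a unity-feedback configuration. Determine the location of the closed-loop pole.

s = -155.2

Closed-loop transfer function: T(s) = K_p·G_p(s)/(1 + K_p·G_p(s)) = 152.8/(s + 2.4 + 152.8) = 152.8/(s + 155.2).
The closed-loop pole is at s = −155.2.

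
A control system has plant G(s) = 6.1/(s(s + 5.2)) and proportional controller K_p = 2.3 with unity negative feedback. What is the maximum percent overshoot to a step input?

4.83%

Closed-loop characteristic equation: s² + 5.2s + 14.03 = 0, so ω_n = 3.746 rad/s and ζ = 5.2/(2·3.746) = 0.6941.
%OS = 100·exp(−πζ/√(1−ζ²)) = 100·exp(−π·0.6941/√0.5182) = 4.83%.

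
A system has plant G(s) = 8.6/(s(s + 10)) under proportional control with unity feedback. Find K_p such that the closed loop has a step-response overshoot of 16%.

From %OS = 100·exp(−πζ/√(1−ζ²)) = 16%, ζ = −ln(0.16)/√(π²+ln²(0.16)) = 0.5039.
Characteristic equation s² + 10s + 8.6K_p = 0 gives ζ = 10/(2√(8.6K_p)).
Setting ζ = 0.5039: √(8.6K_p) = 10/(2·0.5039) = 9.923, so K_p = 98.47/8.6 = 11.5.

K_p = 11.5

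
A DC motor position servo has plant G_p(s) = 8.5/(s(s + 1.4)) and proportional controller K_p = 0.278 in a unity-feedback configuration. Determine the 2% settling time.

T_s ≈ 5.71 s

Closed-loop characteristic equation: s² + 1.4s + 2.363 = 0, so ω_n = 1.537 rad/s and ζ = 1.4/(2·1.537) = 0.4554.
2% settling time T_s ≈ 4/(ζω_n) = 4/0.7 = 5.71 s.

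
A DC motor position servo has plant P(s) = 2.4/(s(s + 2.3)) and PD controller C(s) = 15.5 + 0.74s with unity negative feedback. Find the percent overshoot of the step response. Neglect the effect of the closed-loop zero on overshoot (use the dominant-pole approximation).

32.8%

Forward path: (15.5 + 0.74s)·2.4/(s(s+2.3)). The closed-loop characteristic equation is s² + (2.3 + 2.4·0.74)s + 2.4·15.5 = 0.
That is s² + 4.076s + 37.2 = 0, so ω_n = 6.099 rad/s and ζ = 4.076/(2·6.099) = 0.3341.
%OS = 100·exp(−πζ/√(1−ζ²)) = 32.8%.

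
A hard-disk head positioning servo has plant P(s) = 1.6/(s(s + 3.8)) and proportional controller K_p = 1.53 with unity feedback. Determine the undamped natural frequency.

ω_n = 1.56 rad/s

The closed-loop denominator is s(s+3.8) + 1.53·1.6 = s² + 3.8s + 2.448.
So ω_n² = 2.448 ⇒ ω_n = 1.565 rad/s, and ζ = 3.8/(2ω_n) = 1.21.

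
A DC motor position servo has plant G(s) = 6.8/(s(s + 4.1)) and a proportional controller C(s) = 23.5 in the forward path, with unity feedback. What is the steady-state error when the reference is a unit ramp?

0.0257

The loop has one pole at the origin (type 1). Velocity error constant K_v = lim_{s→0} s·C(s)G(s) = 23.5·6.8/4.1 = 38.98.
Steady-state error to a unit ramp: e_ss = 1/K_v = 0.0257.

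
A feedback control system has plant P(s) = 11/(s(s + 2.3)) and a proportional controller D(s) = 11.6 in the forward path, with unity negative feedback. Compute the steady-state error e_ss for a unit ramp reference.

0.018

The loop has one pole at the origin (type 1). Velocity error constant K_v = lim_{s→0} s·D(s)P(s) = 11.6·11/2.3 = 55.48.
Steady-state error to a unit ramp: e_ss = 1/K_v = 0.018.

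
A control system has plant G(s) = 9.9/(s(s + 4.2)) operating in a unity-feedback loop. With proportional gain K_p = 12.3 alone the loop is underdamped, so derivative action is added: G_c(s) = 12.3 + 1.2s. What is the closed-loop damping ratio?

Forward path: (12.3 + 1.2s)·9.9/(s(s+4.2)). The closed-loop characteristic equation is s² + (4.2 + 9.9·1.2)s + 9.9·12.3 = 0.
That is s² + 16.08s + 121.8 = 0, so ω_n = 11.03 rad/s and ζ = 16.08/(2·11.03) = 0.7286.

ζ = 0.729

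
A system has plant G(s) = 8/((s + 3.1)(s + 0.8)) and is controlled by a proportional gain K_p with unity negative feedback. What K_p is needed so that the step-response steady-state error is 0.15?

K_p = 1.76

The loop is type 0, so e_ss(step) = 1/(1 + K_pos) with K_pos = K_p·G(0).
G(0) = 3.226. Require 1/(1 + K_p·3.226) = 0.15, so 1 + 3.226·K_p = 6.667.
K_p = (6.667 − 1)/3.226 = 1.76.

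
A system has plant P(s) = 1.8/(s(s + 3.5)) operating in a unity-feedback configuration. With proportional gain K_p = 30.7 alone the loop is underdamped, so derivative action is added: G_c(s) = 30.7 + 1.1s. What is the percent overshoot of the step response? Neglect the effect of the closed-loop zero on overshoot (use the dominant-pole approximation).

Forward path: (30.7 + 1.1s)·1.8/(s(s+3.5)). The closed-loop characteristic equation is s² + (3.5 + 1.8·1.1)s + 1.8·30.7 = 0.
That is s² + 5.48s + 55.26 = 0, so ω_n = 7.434 rad/s and ζ = 5.48/(2·7.434) = 0.3686.
%OS = 100·exp(−πζ/√(1−ζ²)) = 28.8%.

28.8%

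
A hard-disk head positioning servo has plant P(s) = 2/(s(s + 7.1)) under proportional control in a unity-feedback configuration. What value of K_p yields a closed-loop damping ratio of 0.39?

Closed-loop characteristic equation: s² + 7.1s + K_p·2 = 0.
So ω_n = √(2K_p) and 2ζω_n = 7.1, giving ζ = 7.1/(2√(2K_p)).
Setting ζ = 0.39: √(2K_p) = 7.1/(2·0.39) = 9.103, so K_p = 82.86/2 = 41.4.

K_p = 41.4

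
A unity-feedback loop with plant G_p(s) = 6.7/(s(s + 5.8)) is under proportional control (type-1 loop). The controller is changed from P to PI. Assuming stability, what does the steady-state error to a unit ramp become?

0

The integrator raises the loop to type 2, so K_v → ∞ and e_ss to a ramp is zero.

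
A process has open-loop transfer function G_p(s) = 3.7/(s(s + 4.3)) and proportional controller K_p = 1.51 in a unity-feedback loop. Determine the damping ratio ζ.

ζ = 0.91

With unity feedback the closed-loop characteristic equation is s² + 4.3s + 1.51·3.7 = s² + 4.3s + 5.587 = 0.
Matching s² + 2ζω_n s + ω_n²: ω_n = √5.587 = 2.364 rad/s and 2ζω_n = 4.3, so ζ = 4.3/(2·2.364) = 0.91.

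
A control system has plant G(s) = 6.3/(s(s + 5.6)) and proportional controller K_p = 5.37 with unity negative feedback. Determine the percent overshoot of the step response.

From 1 + K_pG(s) = 0: s² + 5.6s + 33.83 = 0 ⇒ ω_n = 5.816, ζ = 0.4814.
%OS = 100·exp(−πζ/√(1−ζ²)) = 100·exp(−π·0.4814/√0.7683) = 17.8%.

17.8%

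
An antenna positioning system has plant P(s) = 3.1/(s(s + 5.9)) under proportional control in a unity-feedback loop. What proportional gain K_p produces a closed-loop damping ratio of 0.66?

K_p = 6.44

Closed-loop characteristic equation: s² + 5.9s + K_p·3.1 = 0.
So ω_n = √(3.1K_p) and 2ζω_n = 5.9, giving ζ = 5.9/(2√(3.1K_p)).
Setting ζ = 0.66: √(3.1K_p) = 5.9/(2·0.66) = 4.47, so K_p = 19.98/3.1 = 6.44.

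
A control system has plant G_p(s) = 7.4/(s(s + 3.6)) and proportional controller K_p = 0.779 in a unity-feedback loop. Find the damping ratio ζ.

ζ = 0.75

The closed-loop denominator is s(s+3.6) + 0.779·7.4 = s² + 3.6s + 5.765.
So ω_n² = 5.765 ⇒ ω_n = 2.401 rad/s, and ζ = 3.6/(2ω_n) = 0.75.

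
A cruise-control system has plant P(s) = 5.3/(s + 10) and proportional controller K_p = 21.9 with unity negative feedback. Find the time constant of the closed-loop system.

τ = 0.00793 s

Closed-loop transfer function: T(s) = K_p·P(s)/(1 + K_p·P(s)) = 116.1/(s + 10 + 116.1) = 116.1/(s + 126.1).
Time constant τ = 1/126.1 = 0.00793 s.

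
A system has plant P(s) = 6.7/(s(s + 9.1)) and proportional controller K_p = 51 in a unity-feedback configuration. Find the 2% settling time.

Closed-loop characteristic equation: s² + 9.1s + 341.7 = 0, so ω_n = 18.49 rad/s and ζ = 9.1/(2·18.49) = 0.2461.
2% settling time T_s ≈ 4/(ζω_n) = 4/4.55 = 0.879 s.

T_s ≈ 0.879 s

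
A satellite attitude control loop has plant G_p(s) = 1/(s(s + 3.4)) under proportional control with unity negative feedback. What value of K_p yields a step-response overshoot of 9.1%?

K_p = 7.85

From %OS = 100·exp(−πζ/√(1−ζ²)) = 9.1%, ζ = −ln(0.091)/√(π²+ln²(0.091)) = 0.6066.
Characteristic equation s² + 3.4s + 1K_p = 0 gives ζ = 3.4/(2√(1K_p)).
Setting ζ = 0.6066: √(1K_p) = 3.4/(2·0.6066) = 2.803, so K_p = 7.855/1 = 7.85.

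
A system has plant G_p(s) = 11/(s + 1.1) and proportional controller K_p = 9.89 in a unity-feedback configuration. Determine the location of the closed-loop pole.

s = -109.9

Closed-loop transfer function: T(s) = K_p·G_p(s)/(1 + K_p·G_p(s)) = 108.8/(s + 1.1 + 108.8) = 108.8/(s + 109.9).
The closed-loop pole is at s = −109.9.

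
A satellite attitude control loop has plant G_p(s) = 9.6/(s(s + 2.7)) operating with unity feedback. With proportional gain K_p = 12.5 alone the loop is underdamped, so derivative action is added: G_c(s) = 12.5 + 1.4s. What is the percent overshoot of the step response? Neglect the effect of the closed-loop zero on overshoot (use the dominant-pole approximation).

Forward path: (12.5 + 1.4s)·9.6/(s(s+2.7)). The closed-loop characteristic equation is s² + (2.7 + 9.6·1.4)s + 9.6·12.5 = 0.
That is s² + 16.14s + 120 = 0, so ω_n = 10.95 rad/s and ζ = 16.14/(2·10.95) = 0.7367.
%OS = 100·exp(−πζ/√(1−ζ²)) = 3.26%.

3.26%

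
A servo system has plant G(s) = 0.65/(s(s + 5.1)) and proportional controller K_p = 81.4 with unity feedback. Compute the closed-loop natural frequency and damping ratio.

ω_n = 7.27 rad/s, ζ = 0.351

1 + K_p·G(s) = 0 gives s² + 5.1s + 52.91 = 0.
Matching s² + 2ζω_n s + ω_n²: ω_n = √52.91 = 7.274 rad/s and 2ζω_n = 5.1, so ζ = 5.1/(2·7.274) = 0.351.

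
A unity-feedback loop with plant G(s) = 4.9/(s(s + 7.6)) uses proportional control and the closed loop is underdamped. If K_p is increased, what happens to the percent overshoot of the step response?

Characteristic equation s² + 7.6s + K_p·4.9 = 0: raising K_p raises ω_n while 2ζω_n = 7.6 is fixed, so ζ falls and overshoot grows.

increase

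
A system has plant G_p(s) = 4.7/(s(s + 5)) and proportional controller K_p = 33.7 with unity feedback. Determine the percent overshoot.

52.9%

The closed-loop denominator s² + 5s + 158.4 gives ω_n = √158.4 = 12.59 and ζ = 5/(2ω_n) = 0.1986.
%OS = 100·exp(−πζ/√(1−ζ²)) = 100·exp(−π·0.1986/√0.9605) = 52.9%.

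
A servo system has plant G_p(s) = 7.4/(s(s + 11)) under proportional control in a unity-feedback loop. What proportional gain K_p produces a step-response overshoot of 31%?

From %OS = 100·exp(−πζ/√(1−ζ²)) = 31%, ζ = −ln(0.31)/√(π²+ln²(0.31)) = 0.3493.
Characteristic equation s² + 11s + 7.4K_p = 0 gives ζ = 11/(2√(7.4K_p)).
Setting ζ = 0.3493: √(7.4K_p) = 11/(2·0.3493) = 15.75, so K_p = 247.9/7.4 = 33.5.

K_p = 33.5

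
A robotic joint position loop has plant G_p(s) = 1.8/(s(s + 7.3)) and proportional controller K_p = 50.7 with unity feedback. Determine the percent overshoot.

27.3%

Closed-loop characteristic equation: s² + 7.3s + 91.26 = 0, so ω_n = 9.553 rad/s and ζ = 7.3/(2·9.553) = 0.3821.
%OS = 100·exp(−πζ/√(1−ζ²)) = 100·exp(−π·0.3821/√0.854) = 27.3%.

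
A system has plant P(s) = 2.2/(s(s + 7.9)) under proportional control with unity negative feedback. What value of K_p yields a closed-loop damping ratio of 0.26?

K_p = 105

Closed-loop characteristic equation: s² + 7.9s + K_p·2.2 = 0.
So ω_n = √(2.2K_p) and 2ζω_n = 7.9, giving ζ = 7.9/(2√(2.2K_p)).
Setting ζ = 0.26: √(2.2K_p) = 7.9/(2·0.26) = 15.19, so K_p = 230.8/2.2 = 105.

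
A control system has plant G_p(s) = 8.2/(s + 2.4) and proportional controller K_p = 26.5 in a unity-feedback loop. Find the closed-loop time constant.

τ = 0.00455 s

Closed-loop transfer function: T(s) = K_p·G_p(s)/(1 + K_p·G_p(s)) = 217.3/(s + 2.4 + 217.3) = 217.3/(s + 219.7).
Time constant τ = 1/219.7 = 0.00455 s.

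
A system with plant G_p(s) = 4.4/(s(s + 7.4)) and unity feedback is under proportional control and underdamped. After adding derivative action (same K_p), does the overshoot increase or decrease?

decrease

With PD the characteristic equation becomes s² + (a + K·K_d)s + K·K_p = 0; the damping term grows, ζ rises, overshoot falls.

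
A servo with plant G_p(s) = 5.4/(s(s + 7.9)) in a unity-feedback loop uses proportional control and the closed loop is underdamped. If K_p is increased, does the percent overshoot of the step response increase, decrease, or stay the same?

ζ = 7.9/(2√(5.4K_p)) decreases as K_p grows; lower damping means more overshoot.

increase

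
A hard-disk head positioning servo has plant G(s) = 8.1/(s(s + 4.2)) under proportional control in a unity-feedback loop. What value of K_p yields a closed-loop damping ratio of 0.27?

Closed-loop characteristic equation: s² + 4.2s + K_p·8.1 = 0.
So ω_n = √(8.1K_p) and 2ζω_n = 4.2, giving ζ = 4.2/(2√(8.1K_p)).
Setting ζ = 0.27: √(8.1K_p) = 4.2/(2·0.27) = 7.778, so K_p = 60.49/8.1 = 7.47.

K_p = 7.47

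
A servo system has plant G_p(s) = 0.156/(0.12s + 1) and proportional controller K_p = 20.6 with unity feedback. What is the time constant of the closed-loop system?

τ = 0.0285 s

Closed loop: T(s) = K_p·G_p/(1+K_p·G_p) = 3.214/(0.12s + 1 + 3.214), with pole at s = −(1 + 3.214)/0.12 = −35.11.
Closed-loop time constant τ = 1/35.11 = 0.0285 s.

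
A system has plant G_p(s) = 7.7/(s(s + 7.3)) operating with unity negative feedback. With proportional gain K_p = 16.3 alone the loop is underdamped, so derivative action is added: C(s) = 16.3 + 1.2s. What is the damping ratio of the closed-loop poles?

Forward path: (16.3 + 1.2s)·7.7/(s(s+7.3)). The closed-loop characteristic equation is s² + (7.3 + 7.7·1.2)s + 7.7·16.3 = 0.
That is s² + 16.54s + 125.5 = 0, so ω_n = 11.2 rad/s and ζ = 16.54/(2·11.2) = 0.7382.

ζ = 0.738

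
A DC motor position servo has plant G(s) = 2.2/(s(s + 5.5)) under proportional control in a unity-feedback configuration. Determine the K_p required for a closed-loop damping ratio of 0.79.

K_p = 5.51

Closed-loop characteristic equation: s² + 5.5s + K_p·2.2 = 0.
So ω_n = √(2.2K_p) and 2ζω_n = 5.5, giving ζ = 5.5/(2√(2.2K_p)).
Setting ζ = 0.79: √(2.2K_p) = 5.5/(2·0.79) = 3.481, so K_p = 12.12/2.2 = 5.51.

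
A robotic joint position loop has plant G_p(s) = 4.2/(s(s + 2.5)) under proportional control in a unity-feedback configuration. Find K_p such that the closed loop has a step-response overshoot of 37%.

K_p = 4.09

From %OS = 100·exp(−πζ/√(1−ζ²)) = 37%, ζ = −ln(0.37)/√(π²+ln²(0.37)) = 0.3017.
Characteristic equation s² + 2.5s + 4.2K_p = 0 gives ζ = 2.5/(2√(4.2K_p)).
Setting ζ = 0.3017: √(4.2K_p) = 2.5/(2·0.3017) = 4.143, so K_p = 17.16/4.2 = 4.09.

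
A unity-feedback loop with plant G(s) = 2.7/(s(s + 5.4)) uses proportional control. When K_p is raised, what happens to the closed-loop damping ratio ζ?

decrease

ζ = 5.4/(2√(2.7K_p)); increasing K_p raises the denominator, so ζ falls.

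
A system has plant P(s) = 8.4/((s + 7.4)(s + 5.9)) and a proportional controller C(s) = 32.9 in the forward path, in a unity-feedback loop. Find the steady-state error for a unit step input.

0.136

The loop is type 0. Static position error constant K_pos = C(0)·P(0) = 32.9·0.1924 = 6.33.
Steady-state error to a unit step: e_ss = 1/(1+K_pos) = 1/7.33 = 0.136.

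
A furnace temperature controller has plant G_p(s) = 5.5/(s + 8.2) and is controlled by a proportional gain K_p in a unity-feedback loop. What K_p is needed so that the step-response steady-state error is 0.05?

Steady-state error for a unit step on this type-0 loop is 1/(1 + K_p·G_p(0)).
G_p(0) = 0.6707. Require 1/(1 + K_p·0.6707) = 0.05, so 1 + 0.6707·K_p = 20.
K_p = (20 − 1)/0.6707 = 28.3.

K_p = 28.3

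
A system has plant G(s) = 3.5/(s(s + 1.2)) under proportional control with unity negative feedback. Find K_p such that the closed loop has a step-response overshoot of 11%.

K_p = 0.311

From %OS = 100·exp(−πζ/√(1−ζ²)) = 11%, ζ = −ln(0.11)/√(π²+ln²(0.11)) = 0.5749.
Characteristic equation s² + 1.2s + 3.5K_p = 0 gives ζ = 1.2/(2√(3.5K_p)).
Setting ζ = 0.5749: √(3.5K_p) = 1.2/(2·0.5749) = 1.044, so K_p = 1.089/3.5 = 0.311.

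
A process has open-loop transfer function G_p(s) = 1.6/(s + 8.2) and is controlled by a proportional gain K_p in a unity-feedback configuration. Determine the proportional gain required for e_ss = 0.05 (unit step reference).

Steady-state error for a unit step on this type-0 loop is 1/(1 + K_p·G_p(0)).
G_p(0) = 0.1951. Require 1/(1 + K_p·0.1951) = 0.05, so 1 + 0.1951·K_p = 20.
K_p = (20 − 1)/0.1951 = 97.4.

K_p = 97.4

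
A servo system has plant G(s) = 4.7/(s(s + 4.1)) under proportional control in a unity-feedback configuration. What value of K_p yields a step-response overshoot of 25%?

K_p = 5.49

From %OS = 100·exp(−πζ/√(1−ζ²)) = 25%, ζ = −ln(0.25)/√(π²+ln²(0.25)) = 0.4037.
Characteristic equation s² + 4.1s + 4.7K_p = 0 gives ζ = 4.1/(2√(4.7K_p)).
Setting ζ = 0.4037: √(4.7K_p) = 4.1/(2·0.4037) = 5.078, so K_p = 25.78/4.7 = 5.49.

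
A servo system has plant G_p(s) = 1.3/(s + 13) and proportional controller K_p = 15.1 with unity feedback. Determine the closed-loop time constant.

τ = 0.0306 s

Closed-loop transfer function: T(s) = K_p·G_p(s)/(1 + K_p·G_p(s)) = 19.63/(s + 13 + 19.63) = 19.63/(s + 32.63).
Time constant τ = 1/32.63 = 0.0306 s.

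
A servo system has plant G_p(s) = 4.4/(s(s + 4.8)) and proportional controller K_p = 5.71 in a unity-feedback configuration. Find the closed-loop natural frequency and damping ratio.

With unity feedback the closed-loop characteristic equation is s² + 4.8s + 5.71·4.4 = s² + 4.8s + 25.12 = 0.
So ω_n² = 25.12 ⇒ ω_n = 5.012 rad/s, and ζ = 4.8/(2ω_n) = 0.479.

ω_n = 5.01 rad/s, ζ = 0.479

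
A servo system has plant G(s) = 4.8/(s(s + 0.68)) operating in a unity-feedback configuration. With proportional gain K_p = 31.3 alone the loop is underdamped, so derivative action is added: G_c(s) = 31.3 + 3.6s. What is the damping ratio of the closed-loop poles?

Forward path: (31.3 + 3.6s)·4.8/(s(s+0.68)). The closed-loop characteristic equation is s² + (0.68 + 4.8·3.6)s + 4.8·31.3 = 0.
That is s² + 17.96s + 150.2 = 0, so ω_n = 12.26 rad/s and ζ = 17.96/(2·12.26) = 0.7326.

ζ = 0.733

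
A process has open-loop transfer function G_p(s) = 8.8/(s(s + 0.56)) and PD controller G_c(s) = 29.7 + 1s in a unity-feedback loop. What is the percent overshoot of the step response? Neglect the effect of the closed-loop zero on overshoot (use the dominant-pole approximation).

38.7%

Forward path: (29.7 + 1s)·8.8/(s(s+0.56)). The closed-loop characteristic equation is s² + (0.56 + 8.8·1)s + 8.8·29.7 = 0.
That is s² + 9.36s + 261.4 = 0, so ω_n = 16.17 rad/s and ζ = 9.36/(2·16.17) = 0.2895.
%OS = 100·exp(−πζ/√(1−ζ²)) = 38.7%.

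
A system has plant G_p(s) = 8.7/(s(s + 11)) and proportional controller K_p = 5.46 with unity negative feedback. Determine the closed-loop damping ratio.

ζ = 0.798

The closed-loop denominator is s(s+11) + 5.46·8.7 = s² + 11s + 47.5.
Matching s² + 2ζω_n s + ω_n²: ω_n = √47.5 = 6.892 rad/s and 2ζω_n = 11, so ζ = 11/(2·6.892) = 0.798.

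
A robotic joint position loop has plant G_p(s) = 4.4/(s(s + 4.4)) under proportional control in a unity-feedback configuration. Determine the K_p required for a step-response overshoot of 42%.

From %OS = 100·exp(−πζ/√(1−ζ²)) = 42%, ζ = −ln(0.42)/√(π²+ln²(0.42)) = 0.2662.
Characteristic equation s² + 4.4s + 4.4K_p = 0 gives ζ = 4.4/(2√(4.4K_p)).
Setting ζ = 0.2662: √(4.4K_p) = 4.4/(2·0.2662) = 8.265, so K_p = 68.32/4.4 = 15.5.

K_p = 15.5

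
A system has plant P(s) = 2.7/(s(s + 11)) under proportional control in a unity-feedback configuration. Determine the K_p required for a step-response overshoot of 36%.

From %OS = 100·exp(−πζ/√(1−ζ²)) = 36%, ζ = −ln(0.36)/√(π²+ln²(0.36)) = 0.3093.
Characteristic equation s² + 11s + 2.7K_p = 0 gives ζ = 11/(2√(2.7K_p)).
Setting ζ = 0.3093: √(2.7K_p) = 11/(2·0.3093) = 17.78, so K_p = 316.3/2.7 = 117.

K_p = 117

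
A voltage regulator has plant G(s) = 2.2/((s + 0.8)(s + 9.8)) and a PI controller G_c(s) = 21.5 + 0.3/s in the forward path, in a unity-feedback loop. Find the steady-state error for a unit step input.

0

The open loop G_c(s)G(s) has a pole at the origin (type 1), so the static position error constant is infinite and e_ss = 1/(1+∞) = 0.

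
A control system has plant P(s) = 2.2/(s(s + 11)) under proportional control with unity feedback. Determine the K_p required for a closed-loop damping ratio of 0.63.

K_p = 34.6

Closed-loop characteristic equation: s² + 11s + K_p·2.2 = 0.
So ω_n = √(2.2K_p) and 2ζω_n = 11, giving ζ = 11/(2√(2.2K_p)).
Setting ζ = 0.63: √(2.2K_p) = 11/(2·0.63) = 8.73, so K_p = 76.22/2.2 = 34.6.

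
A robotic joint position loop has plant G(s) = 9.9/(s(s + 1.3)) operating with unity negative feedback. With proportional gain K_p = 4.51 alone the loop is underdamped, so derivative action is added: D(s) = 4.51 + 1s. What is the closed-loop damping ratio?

ζ = 0.838

Forward path: (4.51 + 1s)·9.9/(s(s+1.3)). The closed-loop characteristic equation is s² + (1.3 + 9.9·1)s + 9.9·4.51 = 0.
That is s² + 11.2s + 44.65 = 0, so ω_n = 6.682 rad/s and ζ = 11.2/(2·6.682) = 0.8381.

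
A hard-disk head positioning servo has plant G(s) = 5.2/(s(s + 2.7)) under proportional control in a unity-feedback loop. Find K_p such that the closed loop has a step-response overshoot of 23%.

From %OS = 100·exp(−πζ/√(1−ζ²)) = 23%, ζ = −ln(0.23)/√(π²+ln²(0.23)) = 0.4237.
Characteristic equation s² + 2.7s + 5.2K_p = 0 gives ζ = 2.7/(2√(5.2K_p)).
Setting ζ = 0.4237: √(5.2K_p) = 2.7/(2·0.4237) = 3.186, so K_p = 10.15/5.2 = 1.95.

K_p = 1.95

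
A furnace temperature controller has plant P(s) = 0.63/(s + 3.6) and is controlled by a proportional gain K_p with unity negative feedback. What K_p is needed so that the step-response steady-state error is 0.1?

Steady-state error for a unit step on this type-0 loop is 1/(1 + K_p·P(0)).
P(0) = 0.175. Require 1/(1 + K_p·0.175) = 0.1, so 1 + 0.175·K_p = 10.
K_p = (10 − 1)/0.175 = 51.4.

K_p = 51.4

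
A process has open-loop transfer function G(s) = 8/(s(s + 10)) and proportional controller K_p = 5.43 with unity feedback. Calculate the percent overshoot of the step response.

Closed-loop characteristic equation: s² + 10s + 43.44 = 0, so ω_n = 6.591 rad/s and ζ = 10/(2·6.591) = 0.7586.
%OS = 100·exp(−πζ/√(1−ζ²)) = 100·exp(−π·0.7586/√0.4245) = 2.58%.

2.58%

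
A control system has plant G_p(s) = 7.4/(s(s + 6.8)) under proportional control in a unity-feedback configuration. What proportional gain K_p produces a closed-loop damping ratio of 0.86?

Closed-loop characteristic equation: s² + 6.8s + K_p·7.4 = 0.
So ω_n = √(7.4K_p) and 2ζω_n = 6.8, giving ζ = 6.8/(2√(7.4K_p)).
Setting ζ = 0.86: √(7.4K_p) = 6.8/(2·0.86) = 3.953, so K_p = 15.63/7.4 = 2.11.

K_p = 2.11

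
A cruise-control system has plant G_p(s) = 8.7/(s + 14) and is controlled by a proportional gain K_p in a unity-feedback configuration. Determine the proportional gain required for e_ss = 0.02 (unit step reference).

The loop is type 0, so e_ss(step) = 1/(1 + K_pos) with K_pos = K_p·G_p(0).
G_p(0) = 0.6214. Require 1/(1 + K_p·0.6214) = 0.02, so 1 + 0.6214·K_p = 50.
K_p = (50 − 1)/0.6214 = 78.9.

K_p = 78.9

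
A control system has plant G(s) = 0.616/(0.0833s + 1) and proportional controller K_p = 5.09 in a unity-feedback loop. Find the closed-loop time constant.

τ = 0.0201 s

Closed loop: T(s) = K_p·G/(1+K_p·G) = 3.135/(0.0833s + 1 + 3.135), with pole at s = −(1 + 3.135)/0.0833 = −49.65.
Closed-loop time constant τ = 1/49.65 = 0.0201 s.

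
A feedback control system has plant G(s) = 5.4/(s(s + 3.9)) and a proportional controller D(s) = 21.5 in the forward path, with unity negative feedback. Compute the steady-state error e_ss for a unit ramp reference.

0.0336

The loop has one pole at the origin (type 1). Velocity error constant K_v = lim_{s→0} s·D(s)G(s) = 21.5·5.4/3.9 = 29.77.
Steady-state error to a unit ramp: e_ss = 1/K_v = 0.0336.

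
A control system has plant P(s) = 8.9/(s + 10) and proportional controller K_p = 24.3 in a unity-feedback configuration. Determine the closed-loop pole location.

Closed-loop transfer function: T(s) = K_p·P(s)/(1 + K_p·P(s)) = 216.3/(s + 10 + 216.3) = 216.3/(s + 226.3).
The closed-loop pole is at s = −226.3.

s = -226.3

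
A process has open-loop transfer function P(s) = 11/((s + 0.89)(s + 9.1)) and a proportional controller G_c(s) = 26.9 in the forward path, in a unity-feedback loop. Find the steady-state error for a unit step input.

The loop is type 0. Static position error constant K_pos = G_c(0)·P(0) = 26.9·1.358 = 36.54.
Steady-state error to a unit step: e_ss = 1/(1+K_pos) = 1/37.54 = 0.0266.

0.0266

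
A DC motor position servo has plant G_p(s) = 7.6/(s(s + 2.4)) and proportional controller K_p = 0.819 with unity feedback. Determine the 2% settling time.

Closed-loop characteristic equation: s² + 2.4s + 6.224 = 0, so ω_n = 2.495 rad/s and ζ = 2.4/(2·2.495) = 0.481.
2% settling time T_s ≈ 4/(ζω_n) = 4/1.2 = 3.33 s.

T_s ≈ 3.33 s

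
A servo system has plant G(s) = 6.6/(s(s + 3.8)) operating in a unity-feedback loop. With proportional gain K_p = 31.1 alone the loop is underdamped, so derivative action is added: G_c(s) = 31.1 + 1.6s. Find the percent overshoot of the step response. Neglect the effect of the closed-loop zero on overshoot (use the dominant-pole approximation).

Forward path: (31.1 + 1.6s)·6.6/(s(s+3.8)). The closed-loop characteristic equation is s² + (3.8 + 6.6·1.6)s + 6.6·31.1 = 0.
That is s² + 14.36s + 205.3 = 0, so ω_n = 14.33 rad/s and ζ = 14.36/(2·14.33) = 0.5012.
%OS = 100·exp(−πζ/√(1−ζ²)) = 16.2%.

16.2%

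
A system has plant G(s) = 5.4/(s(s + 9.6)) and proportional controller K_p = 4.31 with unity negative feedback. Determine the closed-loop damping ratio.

With unity feedback the closed-loop characteristic equation is s² + 9.6s + 4.31·5.4 = s² + 9.6s + 23.27 = 0.
So ω_n² = 23.27 ⇒ ω_n = 4.824 rad/s, and ζ = 9.6/(2ω_n) = 0.995.

ζ = 0.995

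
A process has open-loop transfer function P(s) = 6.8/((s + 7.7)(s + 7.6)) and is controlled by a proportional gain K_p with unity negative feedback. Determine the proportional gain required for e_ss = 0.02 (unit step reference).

Steady-state error for a unit step on this type-0 loop is 1/(1 + K_p·P(0)).
P(0) = 0.1162. Require 1/(1 + K_p·0.1162) = 0.02, so 1 + 0.1162·K_p = 50.
K_p = (50 − 1)/0.1162 = 422.

K_p = 422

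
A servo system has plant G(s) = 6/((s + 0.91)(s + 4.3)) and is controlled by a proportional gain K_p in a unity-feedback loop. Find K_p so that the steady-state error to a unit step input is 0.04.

K_p = 15.7

The loop is type 0, so e_ss(step) = 1/(1 + K_pos) with K_pos = K_p·G(0).
G(0) = 1.533. Require 1/(1 + K_p·1.533) = 0.04, so 1 + 1.533·K_p = 25.
K_p = (25 − 1)/1.533 = 15.7.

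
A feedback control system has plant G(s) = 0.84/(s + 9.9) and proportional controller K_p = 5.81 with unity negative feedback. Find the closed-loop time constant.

Closed-loop transfer function: T(s) = K_p·G(s)/(1 + K_p·G(s)) = 4.88/(s + 9.9 + 4.88) = 4.88/(s + 14.78).
Time constant τ = 1/14.78 = 0.0677 s.

τ = 0.0677 s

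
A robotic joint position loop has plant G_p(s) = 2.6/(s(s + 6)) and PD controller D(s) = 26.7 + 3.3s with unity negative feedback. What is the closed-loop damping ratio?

Forward path: (26.7 + 3.3s)·2.6/(s(s+6)). The closed-loop characteristic equation is s² + (6 + 2.6·3.3)s + 2.6·26.7 = 0.
That is s² + 14.58s + 69.42 = 0, so ω_n = 8.332 rad/s and ζ = 14.58/(2·8.332) = 0.875.

ζ = 0.875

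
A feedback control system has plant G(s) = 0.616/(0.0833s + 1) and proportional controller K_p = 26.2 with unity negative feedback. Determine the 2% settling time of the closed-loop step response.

T_s ≈ 0.0194 s

Closed loop: T(s) = K_p·G/(1+K_p·G) = 16.14/(0.0833s + 1 + 16.14), with pole at s = −(1 + 16.14)/0.0833 = −205.8.
τ = 1/205.8 = 0.00486 s, so 2% settling time ≈ 4τ = 0.0194 s.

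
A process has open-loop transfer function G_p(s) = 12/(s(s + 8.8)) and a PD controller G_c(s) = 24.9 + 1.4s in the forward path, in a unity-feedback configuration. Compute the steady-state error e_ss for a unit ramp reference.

0.0295

The loop has one pole at the origin (type 1). Velocity error constant K_v = lim_{s→0} s·G_c(s)G_p(s) = 24.9·12/8.8 = 33.95.
Steady-state error to a unit ramp: e_ss = 1/K_v = 0.0295.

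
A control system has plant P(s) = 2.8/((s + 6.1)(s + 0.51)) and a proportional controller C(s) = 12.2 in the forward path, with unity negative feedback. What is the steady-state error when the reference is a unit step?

0.0835

The loop is type 0. Static position error constant K_pos = C(0)·P(0) = 12.2·0.9 = 10.98.
Steady-state error to a unit step: e_ss = 1/(1+K_pos) = 1/11.98 = 0.0835.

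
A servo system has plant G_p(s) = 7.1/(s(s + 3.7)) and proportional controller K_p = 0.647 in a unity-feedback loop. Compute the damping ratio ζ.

ζ = 0.863

1 + K_p·G_p(s) = 0 gives s² + 3.7s + 4.594 = 0.
So ω_n² = 4.594 ⇒ ω_n = 2.143 rad/s, and ζ = 3.7/(2ω_n) = 0.863.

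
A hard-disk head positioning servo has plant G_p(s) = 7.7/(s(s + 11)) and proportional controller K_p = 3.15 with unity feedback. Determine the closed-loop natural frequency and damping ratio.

1 + K_p·G_p(s) = 0 gives s² + 11s + 24.25 = 0.
So ω_n² = 24.25 ⇒ ω_n = 4.925 rad/s, and ζ = 11/(2ω_n) = 1.12.

ω_n = 4.92 rad/s, ζ = 1.12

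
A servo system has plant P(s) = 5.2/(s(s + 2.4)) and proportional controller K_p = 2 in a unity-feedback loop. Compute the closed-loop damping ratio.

ζ = 0.372

The closed-loop denominator is s(s+2.4) + 2·5.2 = s² + 2.4s + 10.4.
Matching s² + 2ζω_n s + ω_n²: ω_n = √10.4 = 3.225 rad/s and 2ζω_n = 2.4, so ζ = 2.4/(2·3.225) = 0.372.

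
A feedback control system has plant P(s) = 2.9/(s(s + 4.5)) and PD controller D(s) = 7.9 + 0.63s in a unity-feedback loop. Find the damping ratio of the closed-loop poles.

ζ = 0.661

Forward path: (7.9 + 0.63s)·2.9/(s(s+4.5)). The closed-loop characteristic equation is s² + (4.5 + 2.9·0.63)s + 2.9·7.9 = 0.
That is s² + 6.327s + 22.91 = 0, so ω_n = 4.786 rad/s and ζ = 6.327/(2·4.786) = 0.6609.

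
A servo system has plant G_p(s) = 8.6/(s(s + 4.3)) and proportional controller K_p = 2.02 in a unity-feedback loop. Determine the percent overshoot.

From 1 + K_pG_p(s) = 0: s² + 4.3s + 17.37 = 0 ⇒ ω_n = 4.168, ζ = 0.5158.
%OS = 100·exp(−πζ/√(1−ζ²)) = 100·exp(−π·0.5158/√0.7339) = 15.1%.

15.1%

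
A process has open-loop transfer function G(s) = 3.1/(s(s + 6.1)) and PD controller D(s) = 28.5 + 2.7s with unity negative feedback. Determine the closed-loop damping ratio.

Forward path: (28.5 + 2.7s)·3.1/(s(s+6.1)). The closed-loop characteristic equation is s² + (6.1 + 3.1·2.7)s + 3.1·28.5 = 0.
That is s² + 14.47s + 88.35 = 0, so ω_n = 9.399 rad/s and ζ = 14.47/(2·9.399) = 0.7697.

ζ = 0.77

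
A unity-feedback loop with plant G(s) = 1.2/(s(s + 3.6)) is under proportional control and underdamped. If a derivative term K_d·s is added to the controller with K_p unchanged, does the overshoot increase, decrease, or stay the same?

decrease

The derivative term adds K·K_d to the s-coefficient of the characteristic equation, raising 2ζω_n while ω_n is unchanged; ζ increases, so overshoot decreases.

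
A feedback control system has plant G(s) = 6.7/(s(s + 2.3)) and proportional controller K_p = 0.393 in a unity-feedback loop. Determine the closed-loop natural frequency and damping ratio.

ω_n = 1.62 rad/s, ζ = 0.709

1 + K_p·G(s) = 0 gives s² + 2.3s + 2.633 = 0.
So ω_n² = 2.633 ⇒ ω_n = 1.623 rad/s, and ζ = 2.3/(2ω_n) = 0.709.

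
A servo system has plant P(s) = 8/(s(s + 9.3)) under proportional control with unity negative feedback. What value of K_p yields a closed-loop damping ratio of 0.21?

Closed-loop characteristic equation: s² + 9.3s + K_p·8 = 0.
So ω_n = √(8K_p) and 2ζω_n = 9.3, giving ζ = 9.3/(2√(8K_p)).
Setting ζ = 0.21: √(8K_p) = 9.3/(2·0.21) = 22.14, so K_p = 490.3/8 = 61.3.

K_p = 61.3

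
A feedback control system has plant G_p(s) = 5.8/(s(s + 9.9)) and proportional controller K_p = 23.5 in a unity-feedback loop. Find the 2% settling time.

From 1 + K_pG_p(s) = 0: s² + 9.9s + 136.3 = 0 ⇒ ω_n = 11.67, ζ = 0.424.
2% settling time T_s ≈ 4/(ζω_n) = 4/4.95 = 0.808 s.

T_s ≈ 0.808 s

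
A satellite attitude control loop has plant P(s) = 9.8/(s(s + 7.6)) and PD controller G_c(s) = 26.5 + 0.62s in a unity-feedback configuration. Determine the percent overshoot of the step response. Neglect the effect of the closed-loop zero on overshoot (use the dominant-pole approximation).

22.9%

Forward path: (26.5 + 0.62s)·9.8/(s(s+7.6)). The closed-loop characteristic equation is s² + (7.6 + 9.8·0.62)s + 9.8·26.5 = 0.
That is s² + 13.68s + 259.7 = 0, so ω_n = 16.12 rad/s and ζ = 13.68/(2·16.12) = 0.4243.
%OS = 100·exp(−πζ/√(1−ζ²)) = 22.9%.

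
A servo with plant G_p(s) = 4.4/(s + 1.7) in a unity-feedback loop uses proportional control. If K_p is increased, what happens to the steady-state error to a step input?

decrease

e_ss = 1/(1 + K_p·G_p(0)); a larger K_p raises the denominator, so e_ss decreases.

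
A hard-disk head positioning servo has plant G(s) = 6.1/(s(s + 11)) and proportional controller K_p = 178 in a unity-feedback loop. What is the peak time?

T_p = 0.0967 s

From 1 + K_pG(s) = 0: s² + 11s + 1086 = 0 ⇒ ω_n = 32.95, ζ = 0.1669.
Damped frequency ω_d = ω_n√(1−ζ²) = 32.49 rad/s, so peak time T_p = π/ω_d = 0.0967 s.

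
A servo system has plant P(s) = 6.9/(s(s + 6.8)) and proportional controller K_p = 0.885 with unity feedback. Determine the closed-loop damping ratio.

With unity feedback the closed-loop characteristic equation is s² + 6.8s + 0.885·6.9 = s² + 6.8s + 6.107 = 0.
Matching s² + 2ζω_n s + ω_n²: ω_n = √6.107 = 2.471 rad/s and 2ζω_n = 6.8, so ζ = 6.8/(2·2.471) = 1.38.

ζ = 1.38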